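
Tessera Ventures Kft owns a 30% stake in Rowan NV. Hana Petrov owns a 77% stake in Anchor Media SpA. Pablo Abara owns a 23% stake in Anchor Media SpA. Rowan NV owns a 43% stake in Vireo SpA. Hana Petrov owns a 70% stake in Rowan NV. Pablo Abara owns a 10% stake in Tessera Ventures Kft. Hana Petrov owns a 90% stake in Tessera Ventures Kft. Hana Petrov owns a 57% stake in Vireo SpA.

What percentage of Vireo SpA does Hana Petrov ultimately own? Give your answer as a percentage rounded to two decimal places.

Hana reaches Vireo along 3 paths.
Via Rowan: 70% × 43% = 30.1%.
Via Tessera → Rowan: 90% × 30% × 43% = 11.61%.
Direct stake: 57% = 57%.
Total: 30.1% + 11.61% + 57% = 98.71%.

98.71%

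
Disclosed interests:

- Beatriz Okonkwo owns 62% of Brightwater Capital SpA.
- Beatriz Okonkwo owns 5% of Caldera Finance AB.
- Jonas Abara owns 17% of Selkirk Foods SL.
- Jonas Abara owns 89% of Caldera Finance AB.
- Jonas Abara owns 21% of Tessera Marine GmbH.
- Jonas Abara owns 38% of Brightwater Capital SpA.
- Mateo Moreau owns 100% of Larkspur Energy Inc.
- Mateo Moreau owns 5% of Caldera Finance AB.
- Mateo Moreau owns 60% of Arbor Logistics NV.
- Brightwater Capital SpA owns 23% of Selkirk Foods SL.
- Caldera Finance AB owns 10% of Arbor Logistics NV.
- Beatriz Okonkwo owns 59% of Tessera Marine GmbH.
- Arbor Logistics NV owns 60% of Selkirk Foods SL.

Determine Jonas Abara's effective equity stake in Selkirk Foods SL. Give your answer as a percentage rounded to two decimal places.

31.08%

Jonas reaches Selkirk along 3 paths.
Direct stake: 17% = 17%.
Via Brightwater: 38% × 23% = 8.74%.
Via Caldera → Arbor: 89% × 10% × 60% = 5.34%.
Total: 17% + 8.74% + 5.34% = 31.08%.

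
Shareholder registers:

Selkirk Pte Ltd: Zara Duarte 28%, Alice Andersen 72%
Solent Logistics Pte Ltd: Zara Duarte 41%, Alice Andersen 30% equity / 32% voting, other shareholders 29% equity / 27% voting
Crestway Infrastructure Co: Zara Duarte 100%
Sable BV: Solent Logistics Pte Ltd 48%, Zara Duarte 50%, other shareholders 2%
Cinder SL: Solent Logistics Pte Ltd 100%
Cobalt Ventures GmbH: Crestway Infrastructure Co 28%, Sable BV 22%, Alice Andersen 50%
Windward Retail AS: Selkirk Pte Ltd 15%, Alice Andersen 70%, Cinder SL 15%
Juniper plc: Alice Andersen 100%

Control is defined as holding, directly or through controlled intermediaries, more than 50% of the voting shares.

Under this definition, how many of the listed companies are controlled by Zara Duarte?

Zara holds 100% of Crestway, so Zara controls Crestway.
No other company's threshold is met.
Zara controls 1 company.

1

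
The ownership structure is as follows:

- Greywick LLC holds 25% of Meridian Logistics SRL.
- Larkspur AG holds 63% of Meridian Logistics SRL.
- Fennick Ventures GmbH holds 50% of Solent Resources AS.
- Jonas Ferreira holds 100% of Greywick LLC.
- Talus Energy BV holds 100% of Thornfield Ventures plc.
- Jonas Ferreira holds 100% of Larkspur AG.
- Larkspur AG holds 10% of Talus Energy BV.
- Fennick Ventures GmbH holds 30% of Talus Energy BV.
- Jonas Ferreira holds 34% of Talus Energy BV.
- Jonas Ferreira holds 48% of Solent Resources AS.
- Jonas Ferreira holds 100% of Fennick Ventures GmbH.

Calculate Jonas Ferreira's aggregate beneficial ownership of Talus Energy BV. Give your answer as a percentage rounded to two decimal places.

74.00%

Jonas reaches Talus along 3 paths.
Via Larkspur: 100% × 10% = 10%.
Direct stake: 34% = 34%.
Via Fennick: 100% × 30% = 30%.
Total: 10% + 34% + 30% = 74%.
Rounded: 74.00%.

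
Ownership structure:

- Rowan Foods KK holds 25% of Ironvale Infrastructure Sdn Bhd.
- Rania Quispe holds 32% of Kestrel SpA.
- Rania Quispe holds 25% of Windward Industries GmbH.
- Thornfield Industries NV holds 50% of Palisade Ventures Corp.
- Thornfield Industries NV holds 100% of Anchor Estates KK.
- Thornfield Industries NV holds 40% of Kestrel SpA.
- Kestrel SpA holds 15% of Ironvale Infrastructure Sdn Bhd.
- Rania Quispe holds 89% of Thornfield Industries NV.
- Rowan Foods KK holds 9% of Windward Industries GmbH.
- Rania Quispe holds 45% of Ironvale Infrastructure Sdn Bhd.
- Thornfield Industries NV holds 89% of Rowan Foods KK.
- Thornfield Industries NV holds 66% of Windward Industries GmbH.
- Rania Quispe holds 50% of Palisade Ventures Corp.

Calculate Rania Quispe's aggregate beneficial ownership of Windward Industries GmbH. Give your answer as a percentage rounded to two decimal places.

90.87%

Rania reaches Windward along 3 paths.
Direct stake: 25% = 25%.
Via Thornfield → Rowan: 89% × 89% × 9% = 7.1289%.
Via Thornfield: 89% × 66% = 58.74%.
Total: 25% + 7.1289% + 58.74% = 90.8689%.
Rounded: 90.87%.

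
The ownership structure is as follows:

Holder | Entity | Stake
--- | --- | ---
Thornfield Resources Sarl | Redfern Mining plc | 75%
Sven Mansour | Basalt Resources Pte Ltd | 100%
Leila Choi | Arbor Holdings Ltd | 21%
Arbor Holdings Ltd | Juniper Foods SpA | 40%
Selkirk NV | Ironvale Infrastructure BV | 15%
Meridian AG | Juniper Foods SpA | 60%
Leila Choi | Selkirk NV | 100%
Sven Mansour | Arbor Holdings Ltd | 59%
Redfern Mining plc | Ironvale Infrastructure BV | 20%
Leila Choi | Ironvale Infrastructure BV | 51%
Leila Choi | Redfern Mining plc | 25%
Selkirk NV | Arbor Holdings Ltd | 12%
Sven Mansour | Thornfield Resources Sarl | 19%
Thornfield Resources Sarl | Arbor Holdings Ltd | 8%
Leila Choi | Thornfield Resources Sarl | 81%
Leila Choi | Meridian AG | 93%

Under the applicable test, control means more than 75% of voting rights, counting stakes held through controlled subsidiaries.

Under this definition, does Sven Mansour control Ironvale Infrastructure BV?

No

Sven holds 100% of Basalt, so Sven controls Basalt.
Neither Sven nor any entity Sven controls holds any voting interest in Ironvale.
So Sven does not control Ironvale.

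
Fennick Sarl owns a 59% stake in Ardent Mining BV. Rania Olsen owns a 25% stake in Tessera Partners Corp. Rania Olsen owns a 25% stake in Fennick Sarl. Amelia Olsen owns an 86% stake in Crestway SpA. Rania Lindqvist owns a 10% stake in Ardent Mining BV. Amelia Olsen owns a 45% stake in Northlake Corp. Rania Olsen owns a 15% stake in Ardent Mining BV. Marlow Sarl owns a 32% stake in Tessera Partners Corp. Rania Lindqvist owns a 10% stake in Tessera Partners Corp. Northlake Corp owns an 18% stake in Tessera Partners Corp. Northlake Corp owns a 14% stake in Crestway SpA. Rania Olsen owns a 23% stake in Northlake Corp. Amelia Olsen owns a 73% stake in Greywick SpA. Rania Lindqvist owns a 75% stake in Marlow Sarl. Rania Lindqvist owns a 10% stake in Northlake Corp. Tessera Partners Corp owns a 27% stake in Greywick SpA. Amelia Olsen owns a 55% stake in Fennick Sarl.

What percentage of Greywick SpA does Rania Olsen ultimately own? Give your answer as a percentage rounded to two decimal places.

Rania Olsen reaches Greywick along 2 paths.
Via Tessera: 25% × 27% = 6.75%.
Via Northlake → Tessera: 23% × 18% × 27% = 1.1178%.
Total: 6.75% + 1.1178% = 7.8678%.
Rounded: 7.87%.

7.87%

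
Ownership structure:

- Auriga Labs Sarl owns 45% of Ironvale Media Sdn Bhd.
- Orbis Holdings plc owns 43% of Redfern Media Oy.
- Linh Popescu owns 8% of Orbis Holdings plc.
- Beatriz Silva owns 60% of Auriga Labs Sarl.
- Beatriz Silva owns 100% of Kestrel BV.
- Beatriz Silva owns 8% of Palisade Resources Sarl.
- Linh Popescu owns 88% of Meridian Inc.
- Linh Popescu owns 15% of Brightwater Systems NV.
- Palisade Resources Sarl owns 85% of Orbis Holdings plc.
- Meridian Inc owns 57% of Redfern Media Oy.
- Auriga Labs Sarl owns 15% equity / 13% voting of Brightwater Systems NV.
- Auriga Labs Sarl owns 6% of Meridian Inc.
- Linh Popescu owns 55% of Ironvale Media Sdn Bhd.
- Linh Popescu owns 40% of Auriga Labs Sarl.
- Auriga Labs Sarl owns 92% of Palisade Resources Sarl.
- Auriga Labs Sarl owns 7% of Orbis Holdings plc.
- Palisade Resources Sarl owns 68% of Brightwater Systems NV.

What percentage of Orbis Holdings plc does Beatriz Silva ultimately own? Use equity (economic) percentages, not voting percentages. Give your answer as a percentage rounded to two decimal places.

57.92%

Beatriz reaches Orbis along 3 paths.
Via Palisade: 8% × 85% = 6.8%.
Via Auriga → Palisade: 60% × 92% × 85% = 46.92%.
Via Auriga: 60% × 7% = 4.2%.
Total: 6.8% + 46.92% + 4.2% = 57.92%.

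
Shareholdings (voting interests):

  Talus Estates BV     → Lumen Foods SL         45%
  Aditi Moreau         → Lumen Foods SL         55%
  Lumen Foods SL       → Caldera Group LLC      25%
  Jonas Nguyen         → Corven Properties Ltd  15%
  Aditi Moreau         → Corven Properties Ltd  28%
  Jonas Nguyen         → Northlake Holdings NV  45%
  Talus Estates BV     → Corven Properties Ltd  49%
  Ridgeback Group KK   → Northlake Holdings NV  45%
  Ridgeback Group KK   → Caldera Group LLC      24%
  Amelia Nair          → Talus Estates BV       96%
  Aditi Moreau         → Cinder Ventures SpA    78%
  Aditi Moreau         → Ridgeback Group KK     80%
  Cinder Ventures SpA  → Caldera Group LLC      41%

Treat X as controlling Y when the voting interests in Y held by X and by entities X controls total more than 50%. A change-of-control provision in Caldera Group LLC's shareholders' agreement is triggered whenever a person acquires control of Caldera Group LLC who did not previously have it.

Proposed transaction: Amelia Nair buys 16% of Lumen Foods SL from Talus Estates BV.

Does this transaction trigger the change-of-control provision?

No

The purchase adds only to Amelia's holdings (Talus's stake shrinks), so Amelia is the only person who could newly come to control Caldera.
Amelia holds 96% of Talus, so Amelia controls Talus.
Neither Amelia nor any entity Amelia controls holds any voting interest in Caldera.
So before the transaction, Amelia does not control Caldera.
After the purchase, Amelia holds 16% of Lumen directly, and Talus's stake falls to 29%.
Amelia's side now holds 29% + 16% = 45% of Lumen, not > 50%, so Amelia still does not control Lumen.
After the transaction, neither Amelia nor any entity Amelia controls holds a voting interest in Caldera, so Amelia still does not control it.
No new person acquires control, so the clause is not triggered.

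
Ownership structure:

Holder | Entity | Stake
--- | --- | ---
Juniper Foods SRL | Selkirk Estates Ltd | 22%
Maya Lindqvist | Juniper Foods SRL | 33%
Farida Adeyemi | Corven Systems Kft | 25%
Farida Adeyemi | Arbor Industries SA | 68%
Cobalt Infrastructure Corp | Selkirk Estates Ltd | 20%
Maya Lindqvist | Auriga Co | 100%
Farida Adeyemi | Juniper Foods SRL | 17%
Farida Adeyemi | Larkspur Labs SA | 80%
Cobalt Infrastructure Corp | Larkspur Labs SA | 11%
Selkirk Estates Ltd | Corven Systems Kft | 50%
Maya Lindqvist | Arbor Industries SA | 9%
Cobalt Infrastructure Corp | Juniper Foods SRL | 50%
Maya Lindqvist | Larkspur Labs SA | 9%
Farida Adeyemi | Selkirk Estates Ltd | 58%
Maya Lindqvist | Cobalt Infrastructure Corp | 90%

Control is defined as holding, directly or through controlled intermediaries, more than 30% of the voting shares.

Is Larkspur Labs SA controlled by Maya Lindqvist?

Maya holds 90% of Cobalt, so Maya controls Cobalt.
Maya and Cobalt together hold 33% + 50% = 83% of Juniper, so Maya controls Juniper.
Maya holds 100% of Auriga, so Maya controls Auriga.
Cobalt and Juniper together hold 20% + 22% = 42% of Selkirk, so Maya controls Selkirk.
Selkirk holds 50% of Corven, so Maya controls Corven.
In Larkspur, Maya's side holds only 9% + 11% = 20%, not > 30%.
So Maya does not control Larkspur.

No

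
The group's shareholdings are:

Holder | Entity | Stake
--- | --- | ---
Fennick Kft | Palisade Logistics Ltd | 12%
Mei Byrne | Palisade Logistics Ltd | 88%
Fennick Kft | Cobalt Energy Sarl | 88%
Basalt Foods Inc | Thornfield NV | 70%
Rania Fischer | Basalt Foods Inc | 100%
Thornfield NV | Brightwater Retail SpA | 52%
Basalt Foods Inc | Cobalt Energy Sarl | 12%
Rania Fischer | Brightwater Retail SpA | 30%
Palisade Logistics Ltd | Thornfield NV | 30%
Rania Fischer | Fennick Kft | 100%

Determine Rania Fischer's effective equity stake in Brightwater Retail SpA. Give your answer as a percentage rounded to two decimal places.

68.27%

Rania reaches Brightwater along 3 paths.
Direct stake: 30% = 30%.
Via Fennick → Palisade → Thornfield: 100% × 12% × 30% × 52% = 1.872%.
Via Basalt → Thornfield: 100% × 70% × 52% = 36.4%.
Total: 30% + 1.872% + 36.4% = 68.272%.
Rounded: 68.27%.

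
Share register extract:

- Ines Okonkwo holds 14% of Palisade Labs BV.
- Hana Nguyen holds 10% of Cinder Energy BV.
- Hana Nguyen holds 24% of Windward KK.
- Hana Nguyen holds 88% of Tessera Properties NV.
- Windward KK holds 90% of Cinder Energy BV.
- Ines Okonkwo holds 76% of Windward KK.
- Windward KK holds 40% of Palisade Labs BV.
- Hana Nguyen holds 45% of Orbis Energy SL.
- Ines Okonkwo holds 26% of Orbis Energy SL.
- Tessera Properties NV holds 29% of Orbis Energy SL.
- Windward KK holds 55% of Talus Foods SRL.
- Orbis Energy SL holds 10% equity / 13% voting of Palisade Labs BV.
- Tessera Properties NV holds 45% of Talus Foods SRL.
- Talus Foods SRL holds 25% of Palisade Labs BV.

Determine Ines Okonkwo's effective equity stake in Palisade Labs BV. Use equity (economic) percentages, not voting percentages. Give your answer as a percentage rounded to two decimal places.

Ines reaches Palisade along 4 paths.
Via Windward: 76% × 40% = 30.4%.
Via Orbis: 26% × 10% = 2.6%.
Via Windward → Talus: 76% × 55% × 25% = 10.45%.
Direct stake: 14% = 14%.
Total: 30.4% + 2.6% + 10.45% + 14% = 57.45%.

57.45%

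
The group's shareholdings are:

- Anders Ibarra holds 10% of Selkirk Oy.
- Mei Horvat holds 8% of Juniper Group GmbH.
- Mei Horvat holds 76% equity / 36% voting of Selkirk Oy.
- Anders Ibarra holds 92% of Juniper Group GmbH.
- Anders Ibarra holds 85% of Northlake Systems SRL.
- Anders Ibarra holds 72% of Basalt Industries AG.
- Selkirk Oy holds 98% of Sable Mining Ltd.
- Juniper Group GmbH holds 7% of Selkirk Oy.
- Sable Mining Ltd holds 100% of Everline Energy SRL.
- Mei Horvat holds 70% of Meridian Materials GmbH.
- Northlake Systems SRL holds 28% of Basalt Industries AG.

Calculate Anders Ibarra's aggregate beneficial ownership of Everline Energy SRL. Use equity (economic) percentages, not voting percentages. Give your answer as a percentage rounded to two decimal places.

Anders reaches Everline along 2 paths.
Via Juniper → Selkirk → Sable: 92% × 7% × 98% × 100% = 6.3112%.
Via Selkirk → Sable: 10% × 98% × 100% = 9.8%.
Total: 6.3112% + 9.8% = 16.1112%.
Rounded: 16.11%.

16.11%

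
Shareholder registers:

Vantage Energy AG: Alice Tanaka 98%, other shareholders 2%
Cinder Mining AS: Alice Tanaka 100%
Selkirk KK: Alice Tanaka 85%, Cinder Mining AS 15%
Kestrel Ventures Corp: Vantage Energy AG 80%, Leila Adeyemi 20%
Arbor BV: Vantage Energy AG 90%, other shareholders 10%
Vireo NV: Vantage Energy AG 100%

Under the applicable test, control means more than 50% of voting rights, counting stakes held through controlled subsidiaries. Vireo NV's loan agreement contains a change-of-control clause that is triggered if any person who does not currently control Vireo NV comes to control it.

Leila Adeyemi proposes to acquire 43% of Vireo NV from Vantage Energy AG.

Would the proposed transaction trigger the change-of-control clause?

No

The purchase adds only to Leila's holdings (Vantage's stake shrinks), so Leila is the only person who could newly come to control Vireo.
Leila's largest direct stake is 20% in Kestrel, which does not meet the threshold, so Leila controls no company.
Neither Leila nor any entity Leila controls holds any voting interest in Vireo.
So before the transaction, Leila does not control Vireo.
After the purchase, Leila holds 43% of Vireo directly, and Vantage's stake falls to 57%.
After the transaction, Leila's side holds 43% of Vireo, not > 50%, so Leila still does not control Vireo.
No new person acquires control, so the clause is not triggered.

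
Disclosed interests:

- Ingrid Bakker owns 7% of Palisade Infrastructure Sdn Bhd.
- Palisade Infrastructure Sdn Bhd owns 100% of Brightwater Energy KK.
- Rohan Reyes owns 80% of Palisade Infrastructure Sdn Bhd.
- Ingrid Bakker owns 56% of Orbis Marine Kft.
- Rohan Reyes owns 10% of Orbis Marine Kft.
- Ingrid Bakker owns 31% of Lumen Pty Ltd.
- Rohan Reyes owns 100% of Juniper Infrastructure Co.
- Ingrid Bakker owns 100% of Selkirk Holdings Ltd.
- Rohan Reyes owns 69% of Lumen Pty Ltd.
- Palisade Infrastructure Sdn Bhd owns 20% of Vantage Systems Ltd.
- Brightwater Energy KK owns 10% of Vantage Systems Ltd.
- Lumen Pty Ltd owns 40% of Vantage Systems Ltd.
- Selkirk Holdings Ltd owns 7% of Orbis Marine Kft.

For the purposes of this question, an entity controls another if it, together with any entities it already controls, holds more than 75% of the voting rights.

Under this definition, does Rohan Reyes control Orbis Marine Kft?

Rohan holds 80% of Palisade, so Rohan controls Palisade.
Palisade holds 100% of Brightwater, so Rohan controls Brightwater.
Rohan holds 100% of Juniper, so Rohan controls Juniper.
In Orbis, Rohan's side holds only 10%, not > 75%.
So Rohan does not control Orbis.

No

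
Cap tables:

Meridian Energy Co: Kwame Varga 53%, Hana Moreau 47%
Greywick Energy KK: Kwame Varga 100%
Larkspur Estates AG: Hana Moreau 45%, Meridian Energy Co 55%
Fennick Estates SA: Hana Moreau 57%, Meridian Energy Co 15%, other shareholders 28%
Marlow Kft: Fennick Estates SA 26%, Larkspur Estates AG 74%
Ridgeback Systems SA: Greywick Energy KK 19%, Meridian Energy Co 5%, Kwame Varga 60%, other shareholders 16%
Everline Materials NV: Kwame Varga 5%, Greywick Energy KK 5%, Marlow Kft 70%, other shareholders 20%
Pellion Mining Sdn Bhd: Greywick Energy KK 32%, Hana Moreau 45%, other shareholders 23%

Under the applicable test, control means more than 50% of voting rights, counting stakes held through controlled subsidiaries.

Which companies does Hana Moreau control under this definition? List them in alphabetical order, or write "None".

Fennick Estates SA

Hana holds 57% of Fennick, so Hana controls Fennick.
No other company's threshold is met.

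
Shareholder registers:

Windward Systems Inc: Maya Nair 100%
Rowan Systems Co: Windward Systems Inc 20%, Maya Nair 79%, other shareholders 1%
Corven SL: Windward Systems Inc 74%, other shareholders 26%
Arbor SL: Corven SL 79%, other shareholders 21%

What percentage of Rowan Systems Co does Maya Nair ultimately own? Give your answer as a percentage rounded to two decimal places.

Maya reaches Rowan along 2 paths.
Via Windward: 100% × 20% = 20%.
Direct stake: 79% = 79%.
Total: 20% + 79% = 99%.
Rounded: 99.00%.

99.00%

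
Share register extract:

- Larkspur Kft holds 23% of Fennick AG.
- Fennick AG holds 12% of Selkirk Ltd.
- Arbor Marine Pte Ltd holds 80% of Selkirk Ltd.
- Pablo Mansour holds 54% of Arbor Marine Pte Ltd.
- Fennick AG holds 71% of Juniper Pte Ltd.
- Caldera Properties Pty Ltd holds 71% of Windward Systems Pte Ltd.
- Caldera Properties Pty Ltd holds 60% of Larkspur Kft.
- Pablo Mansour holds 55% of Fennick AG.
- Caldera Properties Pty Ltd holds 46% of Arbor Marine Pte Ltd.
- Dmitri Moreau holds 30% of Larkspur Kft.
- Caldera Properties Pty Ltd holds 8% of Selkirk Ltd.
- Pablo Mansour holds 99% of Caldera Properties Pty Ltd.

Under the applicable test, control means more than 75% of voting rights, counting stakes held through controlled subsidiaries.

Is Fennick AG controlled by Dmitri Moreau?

No

Dmitri's largest direct stake is 30% in Larkspur, which does not meet the threshold, so Dmitri controls no company.
Neither Dmitri nor any entity Dmitri controls holds any voting interest in Fennick.
So Dmitri does not control Fennick.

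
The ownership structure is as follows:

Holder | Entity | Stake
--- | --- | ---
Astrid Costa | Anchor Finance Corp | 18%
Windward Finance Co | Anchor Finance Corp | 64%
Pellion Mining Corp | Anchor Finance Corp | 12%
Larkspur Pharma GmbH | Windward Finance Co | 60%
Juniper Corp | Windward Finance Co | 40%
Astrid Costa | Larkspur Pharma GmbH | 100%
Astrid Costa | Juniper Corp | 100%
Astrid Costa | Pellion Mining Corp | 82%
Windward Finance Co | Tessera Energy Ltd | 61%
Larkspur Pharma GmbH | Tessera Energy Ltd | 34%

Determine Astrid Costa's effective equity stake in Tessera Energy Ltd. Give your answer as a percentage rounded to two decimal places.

95.00%

Astrid reaches Tessera along 3 paths.
Via Larkspur: 100% × 34% = 34%.
Via Juniper → Windward: 100% × 40% × 61% = 24.4%.
Via Larkspur → Windward: 100% × 60% × 61% = 36.6%.
Total: 34% + 24.4% + 36.6% = 95%.
Rounded: 95.00%.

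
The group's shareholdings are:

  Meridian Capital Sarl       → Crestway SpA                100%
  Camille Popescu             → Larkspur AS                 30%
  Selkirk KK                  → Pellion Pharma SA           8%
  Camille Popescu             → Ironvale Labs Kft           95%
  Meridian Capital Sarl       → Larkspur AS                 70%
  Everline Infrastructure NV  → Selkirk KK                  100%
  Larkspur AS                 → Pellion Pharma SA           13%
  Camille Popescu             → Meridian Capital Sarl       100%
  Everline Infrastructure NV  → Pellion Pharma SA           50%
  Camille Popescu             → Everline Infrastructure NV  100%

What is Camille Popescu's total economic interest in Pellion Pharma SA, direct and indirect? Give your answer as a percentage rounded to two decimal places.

Camille reaches Pellion along 4 paths.
Via Everline: 100% × 50% = 50%.
Via Everline → Selkirk: 100% × 100% × 8% = 8%.
Via Meridian → Larkspur: 100% × 70% × 13% = 9.1%.
Via Larkspur: 30% × 13% = 3.9%.
Total: 50% + 8% + 9.1% + 3.9% = 71%.
Rounded: 71.00%.

71.00%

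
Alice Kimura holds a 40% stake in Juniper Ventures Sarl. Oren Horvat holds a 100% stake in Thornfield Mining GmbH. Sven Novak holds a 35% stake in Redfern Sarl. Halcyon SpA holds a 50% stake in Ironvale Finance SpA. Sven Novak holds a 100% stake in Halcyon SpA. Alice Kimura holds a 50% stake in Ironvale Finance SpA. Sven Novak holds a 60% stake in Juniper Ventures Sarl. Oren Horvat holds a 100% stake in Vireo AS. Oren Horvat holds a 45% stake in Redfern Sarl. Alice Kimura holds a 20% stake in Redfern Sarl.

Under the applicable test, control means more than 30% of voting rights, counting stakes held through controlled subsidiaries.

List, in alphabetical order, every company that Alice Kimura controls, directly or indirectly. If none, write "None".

Alice holds 40% of Juniper, so Alice controls Juniper.
Alice holds 50% of Ironvale, so Alice controls Ironvale.
No other company's threshold is met.

Ironvale Finance SpA, Juniper Ventures Sarl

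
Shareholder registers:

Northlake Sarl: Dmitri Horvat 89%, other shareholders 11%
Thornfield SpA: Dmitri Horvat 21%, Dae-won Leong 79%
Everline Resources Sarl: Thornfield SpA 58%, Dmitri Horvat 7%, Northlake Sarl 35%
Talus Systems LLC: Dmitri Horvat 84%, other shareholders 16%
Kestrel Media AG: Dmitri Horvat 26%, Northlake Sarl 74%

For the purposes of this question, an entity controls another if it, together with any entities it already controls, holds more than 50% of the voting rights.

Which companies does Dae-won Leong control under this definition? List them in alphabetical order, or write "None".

Dae-won holds 79% of Thornfield, so Dae-won controls Thornfield.
Thornfield holds 58% of Everline, so Dae-won controls Everline.
No other company's threshold is met.

Everline Resources Sarl, Thornfield SpA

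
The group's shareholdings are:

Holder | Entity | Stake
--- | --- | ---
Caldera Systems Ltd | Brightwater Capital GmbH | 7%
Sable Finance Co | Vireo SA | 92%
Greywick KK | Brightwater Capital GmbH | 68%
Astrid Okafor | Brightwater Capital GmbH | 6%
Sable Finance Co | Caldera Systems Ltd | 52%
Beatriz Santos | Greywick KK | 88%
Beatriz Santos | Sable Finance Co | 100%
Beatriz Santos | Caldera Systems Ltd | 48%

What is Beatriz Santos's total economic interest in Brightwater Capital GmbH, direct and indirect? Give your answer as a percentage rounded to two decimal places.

Beatriz reaches Brightwater along 3 paths.
Via Caldera: 48% × 7% = 3.36%.
Via Sable → Caldera: 100% × 52% × 7% = 3.64%.
Via Greywick: 88% × 68% = 59.84%.
Total: 3.36% + 3.64% + 59.84% = 66.84%.

66.84%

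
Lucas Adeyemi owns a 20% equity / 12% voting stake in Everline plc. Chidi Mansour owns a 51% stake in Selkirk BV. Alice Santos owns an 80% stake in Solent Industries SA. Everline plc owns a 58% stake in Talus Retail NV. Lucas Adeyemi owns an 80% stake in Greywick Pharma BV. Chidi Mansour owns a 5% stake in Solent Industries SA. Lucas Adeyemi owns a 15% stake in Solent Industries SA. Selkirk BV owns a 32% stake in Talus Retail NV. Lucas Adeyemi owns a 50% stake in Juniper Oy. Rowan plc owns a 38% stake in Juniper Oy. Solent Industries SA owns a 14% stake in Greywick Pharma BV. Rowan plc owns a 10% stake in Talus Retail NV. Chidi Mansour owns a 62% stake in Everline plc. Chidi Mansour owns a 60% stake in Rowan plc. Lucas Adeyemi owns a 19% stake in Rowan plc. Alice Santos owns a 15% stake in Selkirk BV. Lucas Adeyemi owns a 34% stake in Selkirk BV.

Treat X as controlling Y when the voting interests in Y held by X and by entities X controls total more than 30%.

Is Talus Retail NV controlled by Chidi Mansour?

Yes

Chidi holds 51% of Selkirk, so Chidi controls Selkirk.
Chidi holds 62% of Everline, so Chidi controls Everline.
Chidi holds 60% of Rowan, so Chidi controls Rowan.
Rowan and Selkirk and Everline together hold 10% + 32% + 58% = 100% of Talus, so Chidi controls Talus.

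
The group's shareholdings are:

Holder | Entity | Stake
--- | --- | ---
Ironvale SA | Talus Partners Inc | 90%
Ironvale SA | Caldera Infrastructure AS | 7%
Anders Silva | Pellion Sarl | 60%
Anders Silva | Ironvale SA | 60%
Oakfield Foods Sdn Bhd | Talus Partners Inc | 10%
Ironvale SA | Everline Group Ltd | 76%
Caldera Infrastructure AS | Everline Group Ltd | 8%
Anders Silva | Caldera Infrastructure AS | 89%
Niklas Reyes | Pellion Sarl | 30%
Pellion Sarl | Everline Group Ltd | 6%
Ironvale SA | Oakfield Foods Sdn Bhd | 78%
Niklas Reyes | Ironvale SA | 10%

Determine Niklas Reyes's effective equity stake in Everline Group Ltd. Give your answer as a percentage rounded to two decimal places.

Niklas reaches Everline along 3 paths.
Via Ironvale → Caldera: 10% × 7% × 8% = 0.056%.
Via Ironvale: 10% × 76% = 7.6%.
Via Pellion: 30% × 6% = 1.8%.
Total: 0.056% + 7.6% + 1.8% = 9.456%.
Rounded: 9.46%.

9.46%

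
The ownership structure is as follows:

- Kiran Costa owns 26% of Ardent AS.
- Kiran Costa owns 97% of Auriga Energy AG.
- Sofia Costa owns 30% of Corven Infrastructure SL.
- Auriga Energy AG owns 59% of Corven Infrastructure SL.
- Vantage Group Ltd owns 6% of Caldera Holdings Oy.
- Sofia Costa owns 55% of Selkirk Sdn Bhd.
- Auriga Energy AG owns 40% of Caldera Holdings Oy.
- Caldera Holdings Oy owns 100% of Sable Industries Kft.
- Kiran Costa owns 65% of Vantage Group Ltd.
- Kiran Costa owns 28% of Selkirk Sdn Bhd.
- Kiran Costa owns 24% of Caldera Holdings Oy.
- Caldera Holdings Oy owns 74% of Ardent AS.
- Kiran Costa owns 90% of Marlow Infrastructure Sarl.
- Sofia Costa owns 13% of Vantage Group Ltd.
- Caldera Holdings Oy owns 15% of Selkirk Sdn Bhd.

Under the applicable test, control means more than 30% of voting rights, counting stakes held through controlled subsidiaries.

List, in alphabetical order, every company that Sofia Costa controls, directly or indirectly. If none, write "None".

Sofia holds 55% of Selkirk, so Sofia controls Selkirk.
No other company's threshold is met.

Selkirk Sdn Bhd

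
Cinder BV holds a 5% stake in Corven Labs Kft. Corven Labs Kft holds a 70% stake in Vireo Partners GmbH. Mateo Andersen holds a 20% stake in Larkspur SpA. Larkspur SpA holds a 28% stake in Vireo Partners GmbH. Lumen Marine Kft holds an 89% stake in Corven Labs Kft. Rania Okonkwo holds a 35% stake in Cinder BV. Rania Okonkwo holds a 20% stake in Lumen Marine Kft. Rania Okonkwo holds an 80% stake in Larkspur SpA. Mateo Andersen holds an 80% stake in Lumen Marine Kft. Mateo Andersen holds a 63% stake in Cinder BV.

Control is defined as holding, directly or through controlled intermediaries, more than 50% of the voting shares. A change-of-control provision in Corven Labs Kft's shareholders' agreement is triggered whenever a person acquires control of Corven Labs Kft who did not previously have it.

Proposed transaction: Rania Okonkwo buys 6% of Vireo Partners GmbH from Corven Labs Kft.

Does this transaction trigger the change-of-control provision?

The purchase adds only to Rania's holdings (Corven's stake shrinks), so Rania is the only person who could newly come to control Corven.
Rania holds 80% of Larkspur, so Rania controls Larkspur.
Neither Rania nor any entity Rania controls holds any voting interest in Corven.
So before the transaction, Rania does not control Corven.
After the purchase, Rania holds 6% of Vireo directly, and Corven's stake falls to 64%.
Rania's side now holds 28% + 6% = 34% of Vireo, not > 50%, so Rania still does not control Vireo.
After the transaction, neither Rania nor any entity Rania controls holds a voting interest in Corven, so Rania still does not control it.
No new person acquires control, so the clause is not triggered.

No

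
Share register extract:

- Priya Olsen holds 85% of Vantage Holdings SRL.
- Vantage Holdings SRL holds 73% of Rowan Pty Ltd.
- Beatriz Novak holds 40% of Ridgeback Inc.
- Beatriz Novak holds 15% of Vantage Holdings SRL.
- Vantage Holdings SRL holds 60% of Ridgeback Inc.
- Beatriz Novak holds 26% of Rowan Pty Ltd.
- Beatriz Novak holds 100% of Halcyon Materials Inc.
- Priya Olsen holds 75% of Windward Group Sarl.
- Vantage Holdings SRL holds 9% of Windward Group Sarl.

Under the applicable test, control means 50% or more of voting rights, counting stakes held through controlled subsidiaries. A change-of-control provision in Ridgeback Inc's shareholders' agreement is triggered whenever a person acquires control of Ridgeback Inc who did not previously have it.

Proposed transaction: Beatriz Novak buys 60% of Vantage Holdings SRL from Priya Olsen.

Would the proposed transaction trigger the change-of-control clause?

Yes

The purchase adds only to Beatriz's holdings (Priya's stake shrinks), so Beatriz is the only person who could newly come to control Ridgeback.
Beatriz holds 100% of Halcyon, so Beatriz controls Halcyon.
In Ridgeback, Beatriz's side holds only 40%, not ≥ 50%.
So before the transaction, Beatriz does not control Ridgeback.
After the purchase, Beatriz's direct stake in Vantage rises to 15% + 60% = 75%, and Priya's stake falls to 25%.
Beatriz holds 75% of Vantage, so Beatriz controls Vantage.
Vantage and Beatriz together hold 60% + 40% = 100% of Ridgeback, so Beatriz controls Ridgeback.
Beatriz did not control Ridgeback before and does after, so the clause is triggered.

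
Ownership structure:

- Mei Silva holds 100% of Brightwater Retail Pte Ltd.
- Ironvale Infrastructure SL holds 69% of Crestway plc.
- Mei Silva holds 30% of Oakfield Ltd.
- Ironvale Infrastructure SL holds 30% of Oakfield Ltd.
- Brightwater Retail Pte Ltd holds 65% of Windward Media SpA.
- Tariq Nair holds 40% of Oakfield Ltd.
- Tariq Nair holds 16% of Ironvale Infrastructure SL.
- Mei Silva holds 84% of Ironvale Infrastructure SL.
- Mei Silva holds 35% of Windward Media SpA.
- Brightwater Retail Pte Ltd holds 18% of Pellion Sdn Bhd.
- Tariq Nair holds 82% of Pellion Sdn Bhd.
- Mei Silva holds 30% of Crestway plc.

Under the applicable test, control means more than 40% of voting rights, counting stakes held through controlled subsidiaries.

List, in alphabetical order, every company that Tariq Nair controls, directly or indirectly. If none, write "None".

Pellion Sdn Bhd

Tariq holds 82% of Pellion, so Tariq controls Pellion.
No other company's threshold is met.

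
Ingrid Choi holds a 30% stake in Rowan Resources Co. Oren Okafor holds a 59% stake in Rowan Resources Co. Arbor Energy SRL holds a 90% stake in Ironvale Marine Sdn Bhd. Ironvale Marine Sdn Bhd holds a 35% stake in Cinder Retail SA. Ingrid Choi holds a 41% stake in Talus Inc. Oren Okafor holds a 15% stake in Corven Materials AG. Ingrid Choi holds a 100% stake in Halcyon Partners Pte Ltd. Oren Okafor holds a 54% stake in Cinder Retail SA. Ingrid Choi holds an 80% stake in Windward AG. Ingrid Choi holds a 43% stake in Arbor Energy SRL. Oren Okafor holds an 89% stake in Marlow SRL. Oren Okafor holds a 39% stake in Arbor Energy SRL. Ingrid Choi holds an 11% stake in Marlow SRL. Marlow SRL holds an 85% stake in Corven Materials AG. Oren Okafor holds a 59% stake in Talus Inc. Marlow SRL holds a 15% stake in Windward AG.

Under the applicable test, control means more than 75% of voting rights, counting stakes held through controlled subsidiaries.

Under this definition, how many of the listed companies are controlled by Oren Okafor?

2

Oren holds 89% of Marlow, so Oren controls Marlow.
Oren and Marlow together hold 15% + 85% = 100% of Corven, so Oren controls Corven.
No other company's threshold is met.
Oren controls 2 companies.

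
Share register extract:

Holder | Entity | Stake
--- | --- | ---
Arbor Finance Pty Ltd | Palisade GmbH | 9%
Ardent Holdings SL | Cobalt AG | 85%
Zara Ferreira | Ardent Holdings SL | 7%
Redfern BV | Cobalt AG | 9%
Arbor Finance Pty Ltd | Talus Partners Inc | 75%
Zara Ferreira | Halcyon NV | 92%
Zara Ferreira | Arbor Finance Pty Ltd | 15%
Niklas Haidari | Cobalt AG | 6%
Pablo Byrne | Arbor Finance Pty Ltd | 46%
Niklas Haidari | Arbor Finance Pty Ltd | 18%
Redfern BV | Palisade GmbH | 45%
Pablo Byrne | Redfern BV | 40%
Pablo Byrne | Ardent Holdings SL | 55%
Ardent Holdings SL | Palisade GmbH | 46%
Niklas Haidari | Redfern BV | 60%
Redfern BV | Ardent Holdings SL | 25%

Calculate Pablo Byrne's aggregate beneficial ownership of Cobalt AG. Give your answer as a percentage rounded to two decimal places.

Pablo reaches Cobalt along 3 paths.
Via Redfern: 40% × 9% = 3.6%.
Via Redfern → Ardent: 40% × 25% × 85% = 8.5%.
Via Ardent: 55% × 85% = 46.75%.
Total: 3.6% + 8.5% + 46.75% = 58.85%.

58.85%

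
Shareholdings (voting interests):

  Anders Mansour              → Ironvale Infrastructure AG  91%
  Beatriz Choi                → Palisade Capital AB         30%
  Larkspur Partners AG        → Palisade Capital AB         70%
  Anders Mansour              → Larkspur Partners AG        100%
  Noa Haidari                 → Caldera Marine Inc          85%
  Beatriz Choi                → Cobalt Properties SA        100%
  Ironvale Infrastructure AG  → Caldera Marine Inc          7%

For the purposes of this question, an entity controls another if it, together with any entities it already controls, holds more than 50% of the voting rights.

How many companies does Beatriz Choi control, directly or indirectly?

Beatriz holds 100% of Cobalt, so Beatriz controls Cobalt.
No other company's threshold is met.
Beatriz controls 1 company.

1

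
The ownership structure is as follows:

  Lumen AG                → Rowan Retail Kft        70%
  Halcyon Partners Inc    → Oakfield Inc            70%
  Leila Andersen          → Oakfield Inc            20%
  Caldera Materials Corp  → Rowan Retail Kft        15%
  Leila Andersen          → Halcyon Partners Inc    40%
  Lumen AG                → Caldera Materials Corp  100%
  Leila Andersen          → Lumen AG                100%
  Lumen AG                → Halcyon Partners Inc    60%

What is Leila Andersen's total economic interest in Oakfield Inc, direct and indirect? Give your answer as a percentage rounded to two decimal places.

90.00%

Leila reaches Oakfield along 3 paths.
Via Lumen → Halcyon: 100% × 60% × 70% = 42%.
Via Halcyon: 40% × 70% = 28%.
Direct stake: 20% = 20%.
Total: 42% + 28% + 20% = 90%.
Rounded: 90.00%.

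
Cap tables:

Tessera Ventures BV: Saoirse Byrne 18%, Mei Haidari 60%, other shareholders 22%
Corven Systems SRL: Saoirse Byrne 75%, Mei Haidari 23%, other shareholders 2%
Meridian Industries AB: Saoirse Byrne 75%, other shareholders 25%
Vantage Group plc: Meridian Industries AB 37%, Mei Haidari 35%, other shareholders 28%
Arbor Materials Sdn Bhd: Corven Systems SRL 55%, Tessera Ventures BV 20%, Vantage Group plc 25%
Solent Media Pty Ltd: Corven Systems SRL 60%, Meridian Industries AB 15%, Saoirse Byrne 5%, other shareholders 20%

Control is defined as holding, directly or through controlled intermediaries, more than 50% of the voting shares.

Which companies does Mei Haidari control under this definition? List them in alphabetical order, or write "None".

Tessera Ventures BV

Mei holds 60% of Tessera, so Mei controls Tessera.
No other company's threshold is met.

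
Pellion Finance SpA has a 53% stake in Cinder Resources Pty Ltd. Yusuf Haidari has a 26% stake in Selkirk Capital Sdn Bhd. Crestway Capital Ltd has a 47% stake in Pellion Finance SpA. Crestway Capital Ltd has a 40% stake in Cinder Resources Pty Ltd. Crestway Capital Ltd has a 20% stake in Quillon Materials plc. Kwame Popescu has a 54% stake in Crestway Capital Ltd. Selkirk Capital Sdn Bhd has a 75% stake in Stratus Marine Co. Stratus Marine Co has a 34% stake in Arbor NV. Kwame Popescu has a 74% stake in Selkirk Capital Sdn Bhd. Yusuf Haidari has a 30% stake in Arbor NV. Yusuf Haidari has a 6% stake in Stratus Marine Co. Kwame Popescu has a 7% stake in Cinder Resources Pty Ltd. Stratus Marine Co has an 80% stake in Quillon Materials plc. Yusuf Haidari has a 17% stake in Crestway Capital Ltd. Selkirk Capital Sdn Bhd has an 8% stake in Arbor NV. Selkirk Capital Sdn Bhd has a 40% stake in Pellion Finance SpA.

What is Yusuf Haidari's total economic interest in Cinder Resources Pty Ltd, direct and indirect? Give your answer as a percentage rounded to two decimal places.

Yusuf reaches Cinder along 3 paths.
Via Selkirk → Pellion: 26% × 40% × 53% = 5.512%.
Via Crestway → Pellion: 17% × 47% × 53% = 4.2347%.
Via Crestway: 17% × 40% = 6.8%.
Total: 5.512% + 4.2347% + 6.8% = 16.5467%.
Rounded: 16.55%.

16.55%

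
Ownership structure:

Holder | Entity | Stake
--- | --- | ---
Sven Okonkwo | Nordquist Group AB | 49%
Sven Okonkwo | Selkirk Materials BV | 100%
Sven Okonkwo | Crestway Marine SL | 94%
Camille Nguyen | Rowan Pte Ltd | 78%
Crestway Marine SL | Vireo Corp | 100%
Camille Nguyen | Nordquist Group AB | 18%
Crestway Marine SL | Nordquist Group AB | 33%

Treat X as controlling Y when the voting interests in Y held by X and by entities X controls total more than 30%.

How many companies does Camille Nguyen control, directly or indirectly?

1

Camille holds 78% of Rowan, so Camille controls Rowan.
No other company's threshold is met.
Camille controls 1 company.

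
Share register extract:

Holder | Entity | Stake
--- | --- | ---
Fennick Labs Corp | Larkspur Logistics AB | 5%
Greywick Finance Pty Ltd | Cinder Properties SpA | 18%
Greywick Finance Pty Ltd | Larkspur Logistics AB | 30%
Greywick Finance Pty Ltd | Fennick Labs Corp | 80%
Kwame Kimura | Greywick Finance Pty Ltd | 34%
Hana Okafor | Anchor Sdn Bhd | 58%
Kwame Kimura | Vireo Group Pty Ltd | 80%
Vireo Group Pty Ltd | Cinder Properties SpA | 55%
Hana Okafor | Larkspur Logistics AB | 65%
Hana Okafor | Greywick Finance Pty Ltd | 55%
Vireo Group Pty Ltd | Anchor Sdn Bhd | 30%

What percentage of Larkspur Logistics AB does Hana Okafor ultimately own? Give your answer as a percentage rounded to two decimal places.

Hana reaches Larkspur along 3 paths.
Via Greywick → Fennick: 55% × 80% × 5% = 2.2%.
Direct stake: 65% = 65%.
Via Greywick: 55% × 30% = 16.5%.
Total: 2.2% + 65% + 16.5% = 83.7%.
Rounded: 83.70%.

83.70%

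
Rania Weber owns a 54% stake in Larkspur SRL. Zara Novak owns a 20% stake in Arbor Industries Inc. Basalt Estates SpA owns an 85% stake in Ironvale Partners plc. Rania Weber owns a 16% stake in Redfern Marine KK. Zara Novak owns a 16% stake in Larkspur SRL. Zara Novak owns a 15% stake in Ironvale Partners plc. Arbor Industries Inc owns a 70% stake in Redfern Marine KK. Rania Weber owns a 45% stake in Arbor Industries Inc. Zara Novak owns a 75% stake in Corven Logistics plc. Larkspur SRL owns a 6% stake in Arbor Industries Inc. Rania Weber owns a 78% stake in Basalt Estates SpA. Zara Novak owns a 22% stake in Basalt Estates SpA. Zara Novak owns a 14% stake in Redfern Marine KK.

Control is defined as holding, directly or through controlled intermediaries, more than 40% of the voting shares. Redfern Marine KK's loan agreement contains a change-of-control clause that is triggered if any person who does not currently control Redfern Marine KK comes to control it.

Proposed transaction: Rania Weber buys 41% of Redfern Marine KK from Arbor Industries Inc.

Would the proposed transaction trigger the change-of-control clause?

The purchase adds only to Rania's holdings (Arbor's stake shrinks), so Rania is the only person who could newly come to control Redfern.
Rania holds 54% of Larkspur, so Rania controls Larkspur.
Rania and Larkspur together hold 45% + 6% = 51% of Arbor, so Rania controls Arbor.
Arbor and Rania together hold 70% + 16% = 86% of Redfern, so Rania controls Redfern.
So Rania already controls Redfern before the transaction.
After the purchase, Rania's direct stake in Redfern rises to 16% + 41% = 57%, and Arbor's stake falls to 29%.
Rania controlled Redfern already, so this is not a new person acquiring control; every other person's position is unchanged or reduced.
No new person acquires control, so the clause is not triggered.

No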